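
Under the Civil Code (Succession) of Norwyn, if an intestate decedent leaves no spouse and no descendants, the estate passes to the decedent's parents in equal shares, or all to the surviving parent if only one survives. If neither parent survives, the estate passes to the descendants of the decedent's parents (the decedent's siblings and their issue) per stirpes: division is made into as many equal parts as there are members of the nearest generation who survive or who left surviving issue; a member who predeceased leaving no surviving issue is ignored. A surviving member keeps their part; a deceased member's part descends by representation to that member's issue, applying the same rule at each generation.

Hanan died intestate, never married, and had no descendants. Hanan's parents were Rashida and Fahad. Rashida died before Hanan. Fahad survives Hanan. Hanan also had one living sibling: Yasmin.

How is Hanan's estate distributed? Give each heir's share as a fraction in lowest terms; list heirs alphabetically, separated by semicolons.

Only one parent, Fahad, survives, so Fahad takes the entire estate. The siblings take nothing because a surviving parent has priority.

Fahad 1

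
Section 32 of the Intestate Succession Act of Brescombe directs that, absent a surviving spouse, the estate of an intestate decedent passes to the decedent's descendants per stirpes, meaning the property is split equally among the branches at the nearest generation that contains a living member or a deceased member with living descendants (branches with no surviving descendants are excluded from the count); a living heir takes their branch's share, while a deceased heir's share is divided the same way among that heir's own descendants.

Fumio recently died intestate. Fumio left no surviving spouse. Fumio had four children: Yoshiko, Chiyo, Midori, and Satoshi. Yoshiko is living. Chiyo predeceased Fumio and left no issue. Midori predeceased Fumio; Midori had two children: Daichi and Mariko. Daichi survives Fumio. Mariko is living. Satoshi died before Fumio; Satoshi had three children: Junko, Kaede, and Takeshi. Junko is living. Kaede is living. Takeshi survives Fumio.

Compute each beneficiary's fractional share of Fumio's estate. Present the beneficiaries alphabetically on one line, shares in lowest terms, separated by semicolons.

Daichi 1/6; Junko 1/9; Kaede 1/9; Mariko 1/6; Takeshi 1/9; Yoshiko 1/3

There is no surviving spouse, so the entire estate passes to Fumio's descendants per stirpes.
Chiyo left no surviving issue, so that branch lapses and is disregarded.
The estate is divided into 3 equal shares of 1/3 among Yoshiko, Midori, Satoshi.
Yoshiko is living and takes 1/3.
Midori predeceased; the 1/3 allotted to Midori's branch passes to Midori's issue by representation.
The 1/3 is divided into 2 equal shares of 1/6 among Daichi, Mariko.
Daichi is living and takes 1/6.
Mariko is living and takes 1/6.
Satoshi predeceased; the 1/3 allotted to Satoshi's branch passes to Satoshi's issue by representation.
The 1/3 is divided into 3 equal shares of 1/9 among Junko, Kaede, Takeshi.
Junko is living and takes 1/9.
Kaede is living and takes 1/9.
Takeshi is living and takes 1/9.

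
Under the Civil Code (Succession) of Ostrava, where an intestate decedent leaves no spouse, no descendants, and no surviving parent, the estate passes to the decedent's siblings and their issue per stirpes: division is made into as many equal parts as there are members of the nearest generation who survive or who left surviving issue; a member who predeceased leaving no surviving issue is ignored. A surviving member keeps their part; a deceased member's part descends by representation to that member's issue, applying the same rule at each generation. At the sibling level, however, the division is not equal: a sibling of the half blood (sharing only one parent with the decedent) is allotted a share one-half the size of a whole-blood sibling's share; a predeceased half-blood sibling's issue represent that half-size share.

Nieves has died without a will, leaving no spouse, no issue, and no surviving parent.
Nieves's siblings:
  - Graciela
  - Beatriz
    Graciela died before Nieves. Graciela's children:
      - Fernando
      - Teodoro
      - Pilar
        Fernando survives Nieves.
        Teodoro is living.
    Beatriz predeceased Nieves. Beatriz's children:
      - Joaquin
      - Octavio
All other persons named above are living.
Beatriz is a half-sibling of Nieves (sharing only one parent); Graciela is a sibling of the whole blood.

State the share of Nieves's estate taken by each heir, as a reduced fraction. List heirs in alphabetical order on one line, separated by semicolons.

Fernando 2/9; Joaquin 1/6; Octavio 1/6; Pilar 2/9; Teodoro 2/9

No spouse, descendants, or parent survives, so the estate passes to Nieves's siblings per stirpes.
Half-blood siblings count for one-half the weight of whole-blood siblings at the initial division.
Dividing 1 in proportion to weights (total weight 3/2): Graciela (weight 1) → 2/3; Beatriz (weight 1/2) → 1/3.
Graciela predeceased; the 2/3 allotted to Graciela's branch passes to Graciela's issue by representation.
The 2/3 is divided into 3 equal shares of 2/9 among Fernando, Teodoro, Pilar.
Fernando is living and takes 2/9.
Teodoro is living and takes 2/9.
Pilar is living and takes 2/9.
Beatriz predeceased; the 1/3 allotted to Beatriz's branch passes to Beatriz's issue by representation.
The 1/3 is divided into 2 equal shares of 1/6 among Joaquin, Octavio.
Joaquin is living and takes 1/6.
Octavio is living and takes 1/6.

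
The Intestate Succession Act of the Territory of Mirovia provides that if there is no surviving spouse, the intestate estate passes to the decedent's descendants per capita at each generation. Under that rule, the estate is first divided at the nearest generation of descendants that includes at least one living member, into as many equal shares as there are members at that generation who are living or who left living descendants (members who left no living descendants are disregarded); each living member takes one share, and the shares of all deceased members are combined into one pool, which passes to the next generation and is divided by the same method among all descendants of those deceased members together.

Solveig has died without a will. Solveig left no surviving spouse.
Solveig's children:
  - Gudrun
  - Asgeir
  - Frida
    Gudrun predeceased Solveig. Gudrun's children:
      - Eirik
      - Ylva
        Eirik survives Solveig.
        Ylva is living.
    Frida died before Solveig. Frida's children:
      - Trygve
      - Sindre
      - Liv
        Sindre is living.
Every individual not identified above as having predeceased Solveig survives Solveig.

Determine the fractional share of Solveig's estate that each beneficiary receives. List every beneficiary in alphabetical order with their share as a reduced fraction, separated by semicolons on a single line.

Asgeir 1/3; Eirik 2/15; Liv 2/15; Sindre 2/15; Trygve 2/15; Ylva 2/15

There is no surviving spouse, so the entire estate passes to Solveig's descendants per capita at each generation.
At generation 1 (Gudrun, Asgeir, Frida) there are 3 shares of (1)/3 = 1/3 each.
Living: Asgeir — each takes 1/3.
Deceased: Gudrun and Frida. Their combined 2/3 is pooled and carried to generation 2.
At generation 2 (Eirik, Ylva, Trygve, Sindre, Liv) there are 5 shares of (2/3)/5 = 2/15 each.
Living: Eirik, Ylva, Trygve, Sindre, and Liv — each takes 2/15.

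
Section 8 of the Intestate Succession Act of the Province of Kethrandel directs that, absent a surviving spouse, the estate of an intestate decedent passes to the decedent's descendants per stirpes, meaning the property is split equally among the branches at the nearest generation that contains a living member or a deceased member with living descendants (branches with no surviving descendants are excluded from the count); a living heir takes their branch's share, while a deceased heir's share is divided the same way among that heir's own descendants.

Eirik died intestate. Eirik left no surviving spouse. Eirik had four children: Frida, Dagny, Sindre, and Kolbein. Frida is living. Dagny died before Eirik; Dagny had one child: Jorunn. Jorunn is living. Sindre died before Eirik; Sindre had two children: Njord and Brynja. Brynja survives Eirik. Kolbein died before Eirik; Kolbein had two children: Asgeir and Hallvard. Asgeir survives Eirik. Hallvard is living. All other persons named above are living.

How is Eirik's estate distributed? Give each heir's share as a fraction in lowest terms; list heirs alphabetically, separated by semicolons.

Asgeir 1/8; Brynja 1/8; Frida 1/4; Hallvard 1/8; Jorunn 1/4; Njord 1/8

There is no surviving spouse, so the entire estate passes to Eirik's descendants per stirpes.
The estate is divided into 4 equal shares of 1/4 among Frida, Dagny, Sindre, Kolbein.
Frida is living and takes 1/4.
Dagny predeceased; the 1/4 allotted to Dagny's branch passes to Dagny's issue by representation.
Jorunn is the sole taker at this level and receives the full 1/4.
Sindre predeceased; the 1/4 allotted to Sindre's branch passes to Sindre's issue by representation.
The 1/4 is divided into 2 equal shares of 1/8 among Njord, Brynja.
Njord is living and takes 1/8.
Brynja is living and takes 1/8.
Kolbein predeceased; the 1/4 allotted to Kolbein's branch passes to Kolbein's issue by representation.
The 1/4 is divided into 2 equal shares of 1/8 among Asgeir, Hallvard.
Asgeir is living and takes 1/8.
Hallvard is living and takes 1/8.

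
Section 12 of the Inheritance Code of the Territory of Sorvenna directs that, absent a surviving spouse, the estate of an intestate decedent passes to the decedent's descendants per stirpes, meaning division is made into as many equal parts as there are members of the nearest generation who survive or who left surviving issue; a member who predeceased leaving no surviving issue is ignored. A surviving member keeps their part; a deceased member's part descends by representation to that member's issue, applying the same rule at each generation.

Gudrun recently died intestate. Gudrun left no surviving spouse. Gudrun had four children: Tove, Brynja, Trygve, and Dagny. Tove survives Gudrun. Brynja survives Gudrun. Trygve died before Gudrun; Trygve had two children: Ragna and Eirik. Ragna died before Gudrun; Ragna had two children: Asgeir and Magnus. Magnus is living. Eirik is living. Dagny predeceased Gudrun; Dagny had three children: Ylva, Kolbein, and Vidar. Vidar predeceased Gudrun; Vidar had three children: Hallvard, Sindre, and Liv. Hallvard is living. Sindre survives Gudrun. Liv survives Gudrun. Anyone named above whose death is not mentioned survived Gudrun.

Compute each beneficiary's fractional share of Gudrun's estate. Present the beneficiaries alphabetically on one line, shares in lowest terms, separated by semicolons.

There is no surviving spouse, so the entire estate passes to Gudrun's descendants per stirpes.
The estate is divided into 4 equal shares of 1/4 among Tove, Brynja, Trygve, Dagny.
Tove is living and takes 1/4.
Brynja is living and takes 1/4.
Trygve predeceased; the 1/4 allotted to Trygve's branch passes to Trygve's issue by representation.
The 1/4 is divided into 2 equal shares of 1/8 among Ragna, Eirik.
Ragna predeceased; the 1/8 allotted to Ragna's branch passes to Ragna's issue by representation.
The 1/8 is divided into 2 equal shares of 1/16 among Asgeir, Magnus.
Asgeir is living and takes 1/16.
Magnus is living and takes 1/16.
Eirik is living and takes 1/8.
Dagny predeceased; the 1/4 allotted to Dagny's branch passes to Dagny's issue by representation.
The 1/4 is divided into 3 equal shares of 1/12 among Ylva, Kolbein, Vidar.
Ylva is living and takes 1/12.
Kolbein is living and takes 1/12.
Vidar predeceased; the 1/12 allotted to Vidar's branch passes to Vidar's issue by representation.
The 1/12 is divided into 3 equal shares of 1/36 among Hallvard, Sindre, Liv.
Hallvard is living and takes 1/36.
Sindre is living and takes 1/36.
Liv is living and takes 1/36.

Asgeir 1/16; Brynja 1/4; Eirik 1/8; Hallvard 1/36; Kolbein 1/12; Liv 1/36; Magnus 1/16; Sindre 1/36; Tove 1/4; Ylva 1/12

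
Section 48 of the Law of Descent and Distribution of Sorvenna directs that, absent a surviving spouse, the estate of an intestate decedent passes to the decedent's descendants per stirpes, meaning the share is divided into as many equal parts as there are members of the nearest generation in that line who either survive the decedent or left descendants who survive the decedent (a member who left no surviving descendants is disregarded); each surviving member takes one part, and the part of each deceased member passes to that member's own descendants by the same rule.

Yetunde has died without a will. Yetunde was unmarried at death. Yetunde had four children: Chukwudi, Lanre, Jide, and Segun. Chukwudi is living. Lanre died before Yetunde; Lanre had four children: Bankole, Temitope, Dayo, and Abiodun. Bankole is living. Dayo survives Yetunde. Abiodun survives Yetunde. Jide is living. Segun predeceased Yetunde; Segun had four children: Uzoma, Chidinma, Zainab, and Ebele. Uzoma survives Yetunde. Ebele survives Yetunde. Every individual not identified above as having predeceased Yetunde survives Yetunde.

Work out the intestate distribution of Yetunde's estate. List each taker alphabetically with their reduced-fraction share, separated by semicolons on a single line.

There is no surviving spouse, so the entire estate passes to Yetunde's descendants per stirpes.
The estate is divided into 4 equal shares of 1/4 among Chukwudi, Lanre, Jide, Segun.
Chukwudi is living and takes 1/4.
Lanre predeceased; the 1/4 allotted to Lanre's branch passes to Lanre's issue by representation.
The 1/4 is divided into 4 equal shares of 1/16 among Bankole, Temitope, Dayo, Abiodun.
Bankole is living and takes 1/16.
Temitope is living and takes 1/16.
Dayo is living and takes 1/16.
Abiodun is living and takes 1/16.
Jide is living and takes 1/4.
Segun predeceased; the 1/4 allotted to Segun's branch passes to Segun's issue by representation.
The 1/4 is divided into 4 equal shares of 1/16 among Uzoma, Chidinma, Zainab, Ebele.
Uzoma is living and takes 1/16.
Chidinma is living and takes 1/16.
Zainab is living and takes 1/16.
Ebele is living and takes 1/16.

Abiodun 1/16; Bankole 1/16; Chidinma 1/16; Chukwudi 1/4; Dayo 1/16; Ebele 1/16; Jide 1/4; Temitope 1/16; Uzoma 1/16; Zainab 1/16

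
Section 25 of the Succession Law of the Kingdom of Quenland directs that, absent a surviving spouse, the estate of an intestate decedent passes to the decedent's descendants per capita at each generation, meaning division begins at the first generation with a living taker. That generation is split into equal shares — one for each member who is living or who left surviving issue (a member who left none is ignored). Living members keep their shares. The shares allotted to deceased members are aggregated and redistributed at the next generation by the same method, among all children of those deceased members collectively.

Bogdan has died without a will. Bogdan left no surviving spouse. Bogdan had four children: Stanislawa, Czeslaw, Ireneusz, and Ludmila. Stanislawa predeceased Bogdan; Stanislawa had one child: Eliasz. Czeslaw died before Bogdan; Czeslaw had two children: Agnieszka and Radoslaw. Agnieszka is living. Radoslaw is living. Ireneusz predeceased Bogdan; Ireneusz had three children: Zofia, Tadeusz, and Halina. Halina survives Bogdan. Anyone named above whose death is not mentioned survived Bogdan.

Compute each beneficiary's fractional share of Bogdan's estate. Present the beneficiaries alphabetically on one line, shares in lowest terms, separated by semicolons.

Agnieszka 1/8; Eliasz 1/8; Halina 1/8; Ludmila 1/4; Radoslaw 1/8; Tadeusz 1/8; Zofia 1/8

There is no surviving spouse, so the entire estate passes to Bogdan's descendants per capita at each generation.
At generation 1 (Stanislawa, Czeslaw, Ireneusz, Ludmila) there are 4 shares of (1)/4 = 1/4 each.
Living: Ludmila — each takes 1/4.
Deceased: Stanislawa, Czeslaw, and Ireneusz. Their combined 3/4 is pooled and carried to generation 2.
At generation 2 (Eliasz, Agnieszka, Radoslaw, Zofia, Tadeusz, Halina) there are 6 shares of (3/4)/6 = 1/8 each.
Living: Eliasz, Agnieszka, Radoslaw, Zofia, Tadeusz, and Halina — each takes 1/8.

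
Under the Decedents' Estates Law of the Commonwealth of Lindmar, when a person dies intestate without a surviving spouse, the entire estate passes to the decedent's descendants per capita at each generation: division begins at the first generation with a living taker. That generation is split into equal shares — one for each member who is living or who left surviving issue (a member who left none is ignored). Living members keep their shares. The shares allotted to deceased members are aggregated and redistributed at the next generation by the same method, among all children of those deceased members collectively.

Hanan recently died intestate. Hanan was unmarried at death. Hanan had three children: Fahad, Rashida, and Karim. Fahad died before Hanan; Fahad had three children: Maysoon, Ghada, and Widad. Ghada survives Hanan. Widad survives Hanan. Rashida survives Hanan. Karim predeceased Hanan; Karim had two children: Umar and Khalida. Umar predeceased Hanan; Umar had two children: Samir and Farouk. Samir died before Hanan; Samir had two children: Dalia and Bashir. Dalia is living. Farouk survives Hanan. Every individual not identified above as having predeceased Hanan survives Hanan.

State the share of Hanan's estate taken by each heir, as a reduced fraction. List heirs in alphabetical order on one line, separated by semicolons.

Bashir 1/30; Dalia 1/30; Farouk 1/15; Ghada 2/15; Khalida 2/15; Maysoon 2/15; Rashida 1/3; Widad 2/15

There is no surviving spouse, so the entire estate passes to Hanan's descendants per capita at each generation.
At generation 1 (Fahad, Rashida, Karim) there are 3 shares of (1)/3 = 1/3 each.
Living: Rashida — each takes 1/3.
Deceased: Fahad and Karim. Their combined 2/3 is pooled and carried to generation 2.
At generation 2 (Maysoon, Ghada, Widad, Umar, Khalida) there are 5 shares of (2/3)/5 = 2/15 each.
Living: Maysoon, Ghada, Widad, and Khalida — each takes 2/15.
Deceased: Umar. That 2/15 share is carried to generation 3.
At generation 3 (Samir, Farouk) there are 2 shares of (2/15)/2 = 1/15 each.
Living: Farouk — each takes 1/15.
Deceased: Samir. That 1/15 share is carried to generation 4.
At generation 4 (Dalia, Bashir) there are 2 shares of (1/15)/2 = 1/30 each.
Living: Dalia and Bashir — each takes 1/30.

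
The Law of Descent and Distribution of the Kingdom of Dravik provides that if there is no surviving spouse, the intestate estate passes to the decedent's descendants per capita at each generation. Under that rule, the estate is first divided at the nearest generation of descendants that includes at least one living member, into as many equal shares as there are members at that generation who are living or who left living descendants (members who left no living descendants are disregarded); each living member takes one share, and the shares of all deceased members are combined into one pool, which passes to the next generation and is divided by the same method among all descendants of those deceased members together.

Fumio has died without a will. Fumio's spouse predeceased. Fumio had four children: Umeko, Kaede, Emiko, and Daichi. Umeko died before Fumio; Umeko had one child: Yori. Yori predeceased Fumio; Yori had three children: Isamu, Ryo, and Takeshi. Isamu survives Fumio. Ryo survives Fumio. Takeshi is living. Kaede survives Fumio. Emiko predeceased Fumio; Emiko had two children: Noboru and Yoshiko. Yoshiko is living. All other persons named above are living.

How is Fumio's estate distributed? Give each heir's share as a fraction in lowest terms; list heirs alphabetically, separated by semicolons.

There is no surviving spouse, so the entire estate passes to Fumio's descendants per capita at each generation.
At generation 1 (Umeko, Kaede, Emiko, Daichi) there are 4 shares of (1)/4 = 1/4 each.
Living: Kaede and Daichi — each takes 1/4.
Deceased: Umeko and Emiko. Their combined 1/2 is pooled and carried to generation 2.
At generation 2 (Yori, Noboru, Yoshiko) there are 3 shares of (1/2)/3 = 1/6 each.
Living: Noboru and Yoshiko — each takes 1/6.
Deceased: Yori. That 1/6 share is carried to generation 3.
At generation 3 (Isamu, Ryo, Takeshi) there are 3 shares of (1/6)/3 = 1/18 each.
Living: Isamu, Ryo, and Takeshi — each takes 1/18.

Daichi 1/4; Isamu 1/18; Kaede 1/4; Noboru 1/6; Ryo 1/18; Takeshi 1/18; Yoshiko 1/6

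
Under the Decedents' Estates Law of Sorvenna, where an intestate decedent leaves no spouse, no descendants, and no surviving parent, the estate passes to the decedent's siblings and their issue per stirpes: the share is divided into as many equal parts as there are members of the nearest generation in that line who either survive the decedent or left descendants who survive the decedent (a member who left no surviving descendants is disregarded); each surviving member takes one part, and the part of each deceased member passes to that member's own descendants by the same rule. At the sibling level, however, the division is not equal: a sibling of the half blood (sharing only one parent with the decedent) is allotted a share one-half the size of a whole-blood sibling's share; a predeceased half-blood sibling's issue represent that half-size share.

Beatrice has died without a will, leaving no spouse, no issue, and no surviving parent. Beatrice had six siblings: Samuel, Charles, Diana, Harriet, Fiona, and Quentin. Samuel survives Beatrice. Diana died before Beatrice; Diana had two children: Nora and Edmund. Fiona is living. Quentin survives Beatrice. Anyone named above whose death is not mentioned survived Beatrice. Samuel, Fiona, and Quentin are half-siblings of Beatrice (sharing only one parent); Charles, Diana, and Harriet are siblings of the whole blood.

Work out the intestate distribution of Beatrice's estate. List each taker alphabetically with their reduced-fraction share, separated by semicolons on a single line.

Charles 2/9; Edmund 1/9; Fiona 1/9; Harriet 2/9; Nora 1/9; Quentin 1/9; Samuel 1/9

No spouse, descendants, or parent survives, so the estate passes to Beatrice's siblings per stirpes.
Half-blood siblings count for one-half the weight of whole-blood siblings at the initial division.
Dividing 1 in proportion to weights (total weight 9/2): Samuel (weight 1/2) → 1/9; Charles (weight 1) → 2/9; Diana (weight 1) → 2/9; Harriet (weight 1) → 2/9; Fiona (weight 1/2) → 1/9; Quentin (weight 1/2) → 1/9.
Samuel is living and takes 1/9.
Charles is living and takes 2/9.
Diana predeceased; the 2/9 allotted to Diana's branch passes to Diana's issue by representation.
The 2/9 is divided into 2 equal shares of 1/9 among Nora, Edmund.
Nora is living and takes 1/9.
Edmund is living and takes 1/9.
Harriet is living and takes 2/9.
Fiona is living and takes 1/9.
Quentin is living and takes 1/9.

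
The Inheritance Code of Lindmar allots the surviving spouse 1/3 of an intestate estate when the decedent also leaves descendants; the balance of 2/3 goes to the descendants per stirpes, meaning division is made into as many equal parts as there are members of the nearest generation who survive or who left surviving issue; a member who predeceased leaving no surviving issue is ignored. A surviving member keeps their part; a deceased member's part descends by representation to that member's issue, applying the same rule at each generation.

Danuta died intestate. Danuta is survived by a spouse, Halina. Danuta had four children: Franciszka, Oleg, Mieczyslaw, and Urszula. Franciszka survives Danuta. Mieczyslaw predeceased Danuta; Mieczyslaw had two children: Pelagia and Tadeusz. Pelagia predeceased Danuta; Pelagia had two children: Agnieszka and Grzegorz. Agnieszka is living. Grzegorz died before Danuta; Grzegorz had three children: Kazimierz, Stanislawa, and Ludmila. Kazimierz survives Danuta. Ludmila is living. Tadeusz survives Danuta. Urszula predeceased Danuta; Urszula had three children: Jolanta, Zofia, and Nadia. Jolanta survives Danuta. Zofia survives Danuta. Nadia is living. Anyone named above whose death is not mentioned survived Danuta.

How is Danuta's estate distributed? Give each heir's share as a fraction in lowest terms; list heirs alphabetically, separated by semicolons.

Agnieszka 1/24; Franciszka 1/6; Halina 1/3; Jolanta 1/18; Kazimierz 1/72; Ludmila 1/72; Nadia 1/18; Oleg 1/6; Stanislawa 1/72; Tadeusz 1/12; Zofia 1/18

Halina, as surviving spouse, takes 1/3.
The remaining 2/3 passes to Danuta's descendants per stirpes.
The 2/3 is divided into 4 equal shares of 1/6 among Franciszka, Oleg, Mieczyslaw, Urszula.
Franciszka is living and takes 1/6.
Oleg is living and takes 1/6.
Mieczyslaw predeceased; the 1/6 allotted to Mieczyslaw's branch passes to Mieczyslaw's issue by representation.
The 1/6 is divided into 2 equal shares of 1/12 among Pelagia, Tadeusz.
Pelagia predeceased; the 1/12 allotted to Pelagia's branch passes to Pelagia's issue by representation.
The 1/12 is divided into 2 equal shares of 1/24 among Agnieszka, Grzegorz.
Agnieszka is living and takes 1/24.
Grzegorz predeceased; the 1/24 allotted to Grzegorz's branch passes to Grzegorz's issue by representation.
The 1/24 is divided into 3 equal shares of 1/72 among Kazimierz, Stanislawa, Ludmila.
Kazimierz is living and takes 1/72.
Stanislawa is living and takes 1/72.
Ludmila is living and takes 1/72.
Tadeusz is living and takes 1/12.
Urszula predeceased; the 1/6 allotted to Urszula's branch passes to Urszula's issue by representation.
The 1/6 is divided into 3 equal shares of 1/18 among Jolanta, Zofia, Nadia.
Jolanta is living and takes 1/18.
Zofia is living and takes 1/18.
Nadia is living and takes 1/18.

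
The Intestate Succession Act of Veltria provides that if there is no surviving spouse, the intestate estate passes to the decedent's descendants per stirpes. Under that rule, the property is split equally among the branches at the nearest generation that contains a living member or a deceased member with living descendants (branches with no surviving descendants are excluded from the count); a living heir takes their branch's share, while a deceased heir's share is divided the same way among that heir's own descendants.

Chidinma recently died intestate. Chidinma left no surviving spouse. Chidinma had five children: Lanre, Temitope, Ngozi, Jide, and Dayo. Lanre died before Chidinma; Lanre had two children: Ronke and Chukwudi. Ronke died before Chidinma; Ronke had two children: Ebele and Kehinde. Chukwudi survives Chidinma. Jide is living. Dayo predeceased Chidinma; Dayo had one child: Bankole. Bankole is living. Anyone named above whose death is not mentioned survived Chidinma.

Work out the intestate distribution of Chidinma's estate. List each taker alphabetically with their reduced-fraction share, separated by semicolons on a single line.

Bankole 1/5; Chukwudi 1/10; Ebele 1/20; Jide 1/5; Kehinde 1/20; Ngozi 1/5; Temitope 1/5

There is no surviving spouse, so the entire estate passes to Chidinma's descendants per stirpes.
The estate is divided into 5 equal shares of 1/5 among Lanre, Temitope, Ngozi, Jide, Dayo.
Lanre predeceased; the 1/5 allotted to Lanre's branch passes to Lanre's issue by representation.
The 1/5 is divided into 2 equal shares of 1/10 among Ronke, Chukwudi.
Ronke predeceased; the 1/10 allotted to Ronke's branch passes to Ronke's issue by representation.
The 1/10 is divided into 2 equal shares of 1/20 among Ebele, Kehinde.
Ebele is living and takes 1/20.
Kehinde is living and takes 1/20.
Chukwudi is living and takes 1/10.
Temitope is living and takes 1/5.
Ngozi is living and takes 1/5.
Jide is living and takes 1/5.
Dayo predeceased; the 1/5 allotted to Dayo's branch passes to Dayo's issue by representation.
Bankole is the sole taker at this level and receives the full 1/5.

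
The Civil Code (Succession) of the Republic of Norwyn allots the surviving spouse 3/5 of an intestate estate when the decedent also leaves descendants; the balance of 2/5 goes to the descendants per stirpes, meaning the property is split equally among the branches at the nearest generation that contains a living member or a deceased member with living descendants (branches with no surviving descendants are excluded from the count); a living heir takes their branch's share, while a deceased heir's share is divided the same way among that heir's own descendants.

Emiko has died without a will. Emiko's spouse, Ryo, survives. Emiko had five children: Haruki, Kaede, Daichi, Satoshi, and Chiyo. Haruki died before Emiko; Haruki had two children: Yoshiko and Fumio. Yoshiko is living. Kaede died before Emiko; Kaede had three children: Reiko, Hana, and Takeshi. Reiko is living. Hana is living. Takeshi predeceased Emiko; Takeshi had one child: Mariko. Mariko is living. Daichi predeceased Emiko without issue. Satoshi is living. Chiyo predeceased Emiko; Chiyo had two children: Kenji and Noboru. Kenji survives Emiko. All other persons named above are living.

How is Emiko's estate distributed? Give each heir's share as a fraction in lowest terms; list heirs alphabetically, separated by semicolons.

Ryo, as surviving spouse, takes 3/5.
The remaining 2/5 passes to Emiko's descendants per stirpes.
Daichi left no surviving issue, so that branch lapses and is disregarded.
The 2/5 is divided into 4 equal shares of 1/10 among Haruki, Kaede, Satoshi, Chiyo.
Haruki predeceased; the 1/10 allotted to Haruki's branch passes to Haruki's issue by representation.
The 1/10 is divided into 2 equal shares of 1/20 among Yoshiko, Fumio.
Yoshiko is living and takes 1/20.
Fumio is living and takes 1/20.
Kaede predeceased; the 1/10 allotted to Kaede's branch passes to Kaede's issue by representation.
The 1/10 is divided into 3 equal shares of 1/30 among Reiko, Hana, Takeshi.
Reiko is living and takes 1/30.
Hana is living and takes 1/30.
Takeshi predeceased; the 1/30 allotted to Takeshi's branch passes to Takeshi's issue by representation.
Mariko is the sole taker at this level and receives the full 1/30.
Satoshi is living and takes 1/10.
Chiyo predeceased; the 1/10 allotted to Chiyo's branch passes to Chiyo's issue by representation.
The 1/10 is divided into 2 equal shares of 1/20 among Kenji, Noboru.
Kenji is living and takes 1/20.
Noboru is living and takes 1/20.

Fumio 1/20; Hana 1/30; Kenji 1/20; Mariko 1/30; Noboru 1/20; Reiko 1/30; Ryo 3/5; Satoshi 1/10; Yoshiko 1/20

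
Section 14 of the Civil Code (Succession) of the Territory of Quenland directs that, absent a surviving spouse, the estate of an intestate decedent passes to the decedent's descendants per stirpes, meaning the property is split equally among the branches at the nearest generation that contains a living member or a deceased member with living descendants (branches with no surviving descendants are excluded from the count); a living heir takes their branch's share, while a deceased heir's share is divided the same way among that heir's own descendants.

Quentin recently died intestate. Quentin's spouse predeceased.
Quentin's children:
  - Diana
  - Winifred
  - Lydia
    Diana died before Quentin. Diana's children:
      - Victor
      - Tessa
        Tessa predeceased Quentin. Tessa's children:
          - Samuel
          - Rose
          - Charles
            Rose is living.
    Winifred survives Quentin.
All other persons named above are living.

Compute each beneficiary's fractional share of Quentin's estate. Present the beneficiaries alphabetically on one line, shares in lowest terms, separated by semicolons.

Charles 1/18; Lydia 1/3; Rose 1/18; Samuel 1/18; Victor 1/6; Winifred 1/3

There is no surviving spouse, so the entire estate passes to Quentin's descendants per stirpes.
The estate is divided into 3 equal shares of 1/3 among Diana, Winifred, Lydia.
Diana predeceased; the 1/3 allotted to Diana's branch passes to Diana's issue by representation.
The 1/3 is divided into 2 equal shares of 1/6 among Victor, Tessa.
Victor is living and takes 1/6.
Tessa predeceased; the 1/6 allotted to Tessa's branch passes to Tessa's issue by representation.
The 1/6 is divided into 3 equal shares of 1/18 among Samuel, Rose, Charles.
Samuel is living and takes 1/18.
Rose is living and takes 1/18.
Charles is living and takes 1/18.
Winifred is living and takes 1/3.
Lydia is living and takes 1/3.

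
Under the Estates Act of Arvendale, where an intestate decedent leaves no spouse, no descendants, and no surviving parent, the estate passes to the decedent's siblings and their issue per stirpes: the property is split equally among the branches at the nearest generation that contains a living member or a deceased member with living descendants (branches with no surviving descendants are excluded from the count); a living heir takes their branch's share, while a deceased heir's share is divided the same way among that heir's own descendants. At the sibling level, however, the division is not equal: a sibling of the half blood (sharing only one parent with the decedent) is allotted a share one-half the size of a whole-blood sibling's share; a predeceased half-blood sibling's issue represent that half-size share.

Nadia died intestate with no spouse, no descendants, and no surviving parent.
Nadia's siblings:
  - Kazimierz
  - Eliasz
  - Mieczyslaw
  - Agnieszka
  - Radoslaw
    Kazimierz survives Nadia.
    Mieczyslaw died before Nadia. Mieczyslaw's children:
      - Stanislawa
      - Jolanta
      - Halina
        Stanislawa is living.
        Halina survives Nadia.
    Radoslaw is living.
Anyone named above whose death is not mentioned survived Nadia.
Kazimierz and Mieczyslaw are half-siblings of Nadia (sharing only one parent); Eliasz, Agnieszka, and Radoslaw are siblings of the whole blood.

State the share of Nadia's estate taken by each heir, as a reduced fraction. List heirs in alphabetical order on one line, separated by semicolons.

Agnieszka 1/4; Eliasz 1/4; Halina 1/24; Jolanta 1/24; Kazimierz 1/8; Radoslaw 1/4; Stanislawa 1/24

No spouse, descendants, or parent survives, so the estate passes to Nadia's siblings per stirpes.
Half-blood siblings count for one-half the weight of whole-blood siblings at the initial division.
Dividing 1 in proportion to weights (total weight 4): Kazimierz (weight 1/2) → 1/8; Eliasz (weight 1) → 1/4; Mieczyslaw (weight 1/2) → 1/8; Agnieszka (weight 1) → 1/4; Radoslaw (weight 1) → 1/4.
Kazimierz is living and takes 1/8.
Eliasz is living and takes 1/4.
Mieczyslaw predeceased; the 1/8 allotted to Mieczyslaw's branch passes to Mieczyslaw's issue by representation.
The 1/8 is divided into 3 equal shares of 1/24 among Stanislawa, Jolanta, Halina.
Stanislawa is living and takes 1/24.
Jolanta is living and takes 1/24.
Halina is living and takes 1/24.
Agnieszka is living and takes 1/4.
Radoslaw is living and takes 1/4.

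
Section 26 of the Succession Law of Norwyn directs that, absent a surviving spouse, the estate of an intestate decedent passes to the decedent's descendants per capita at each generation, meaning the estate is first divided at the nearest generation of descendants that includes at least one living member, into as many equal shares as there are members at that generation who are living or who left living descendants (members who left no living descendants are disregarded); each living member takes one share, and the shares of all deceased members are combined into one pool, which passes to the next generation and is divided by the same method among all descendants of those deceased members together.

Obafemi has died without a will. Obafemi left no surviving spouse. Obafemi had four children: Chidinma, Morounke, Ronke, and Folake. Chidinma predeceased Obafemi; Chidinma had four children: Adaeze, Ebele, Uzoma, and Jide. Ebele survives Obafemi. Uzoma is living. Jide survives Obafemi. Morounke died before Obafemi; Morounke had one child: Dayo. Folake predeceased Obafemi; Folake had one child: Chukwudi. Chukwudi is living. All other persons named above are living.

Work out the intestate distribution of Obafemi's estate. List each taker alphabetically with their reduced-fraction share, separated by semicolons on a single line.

Adaeze 1/8; Chukwudi 1/8; Dayo 1/8; Ebele 1/8; Jide 1/8; Ronke 1/4; Uzoma 1/8

There is no surviving spouse, so the entire estate passes to Obafemi's descendants per capita at each generation.
At generation 1 (Chidinma, Morounke, Ronke, Folake) there are 4 shares of (1)/4 = 1/4 each.
Living: Ronke — each takes 1/4.
Deceased: Chidinma, Morounke, and Folake. Their combined 3/4 is pooled and carried to generation 2.
At generation 2 (Adaeze, Ebele, Uzoma, Jide, Dayo, Chukwudi) there are 6 shares of (3/4)/6 = 1/8 each.
Living: Adaeze, Ebele, Uzoma, Jide, Dayo, and Chukwudi — each takes 1/8.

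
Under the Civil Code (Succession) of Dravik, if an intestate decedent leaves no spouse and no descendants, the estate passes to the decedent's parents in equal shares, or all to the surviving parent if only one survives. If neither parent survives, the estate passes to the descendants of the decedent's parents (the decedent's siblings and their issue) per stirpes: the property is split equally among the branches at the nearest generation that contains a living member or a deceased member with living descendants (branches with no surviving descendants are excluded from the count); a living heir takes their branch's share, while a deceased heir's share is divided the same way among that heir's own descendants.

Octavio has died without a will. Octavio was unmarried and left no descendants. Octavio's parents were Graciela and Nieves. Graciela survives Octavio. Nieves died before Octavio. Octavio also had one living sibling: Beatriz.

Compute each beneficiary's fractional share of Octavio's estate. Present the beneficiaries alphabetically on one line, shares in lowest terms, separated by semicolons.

Graciela 1

Only one parent, Graciela, survives, so Graciela takes the entire estate. The siblings take nothing because a surviving parent has priority.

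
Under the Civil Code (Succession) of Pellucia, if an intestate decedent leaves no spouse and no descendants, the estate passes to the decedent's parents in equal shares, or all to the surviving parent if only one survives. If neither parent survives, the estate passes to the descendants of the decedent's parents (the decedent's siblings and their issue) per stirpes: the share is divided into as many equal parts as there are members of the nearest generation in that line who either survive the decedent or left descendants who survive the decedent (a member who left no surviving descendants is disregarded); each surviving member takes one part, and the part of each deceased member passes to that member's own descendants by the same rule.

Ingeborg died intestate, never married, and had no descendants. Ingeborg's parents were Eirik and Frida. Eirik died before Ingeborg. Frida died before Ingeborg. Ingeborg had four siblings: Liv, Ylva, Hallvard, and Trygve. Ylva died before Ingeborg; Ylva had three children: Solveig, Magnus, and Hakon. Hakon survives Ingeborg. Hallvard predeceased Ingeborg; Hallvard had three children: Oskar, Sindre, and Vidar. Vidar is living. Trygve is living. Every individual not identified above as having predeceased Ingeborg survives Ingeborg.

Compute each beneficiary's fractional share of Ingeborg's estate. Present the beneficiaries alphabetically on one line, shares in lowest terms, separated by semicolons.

Hakon 1/12; Liv 1/4; Magnus 1/12; Oskar 1/12; Sindre 1/12; Solveig 1/12; Trygve 1/4; Vidar 1/12

Neither parent survives and there are no descendants, so the estate passes to Ingeborg's siblings and their issue per stirpes.
The estate is divided into 4 equal shares of 1/4 among Liv, Ylva, Hallvard, Trygve.
Liv is living and takes 1/4.
Ylva predeceased; the 1/4 allotted to Ylva's branch passes to Ylva's issue by representation.
The 1/4 is divided into 3 equal shares of 1/12 among Solveig, Magnus, Hakon.
Solveig is living and takes 1/12.
Magnus is living and takes 1/12.
Hakon is living and takes 1/12.
Hallvard predeceased; the 1/4 allotted to Hallvard's branch passes to Hallvard's issue by representation.
The 1/4 is divided into 3 equal shares of 1/12 among Oskar, Sindre, Vidar.
Oskar is living and takes 1/12.
Sindre is living and takes 1/12.
Vidar is living and takes 1/12.
Trygve is living and takes 1/4.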